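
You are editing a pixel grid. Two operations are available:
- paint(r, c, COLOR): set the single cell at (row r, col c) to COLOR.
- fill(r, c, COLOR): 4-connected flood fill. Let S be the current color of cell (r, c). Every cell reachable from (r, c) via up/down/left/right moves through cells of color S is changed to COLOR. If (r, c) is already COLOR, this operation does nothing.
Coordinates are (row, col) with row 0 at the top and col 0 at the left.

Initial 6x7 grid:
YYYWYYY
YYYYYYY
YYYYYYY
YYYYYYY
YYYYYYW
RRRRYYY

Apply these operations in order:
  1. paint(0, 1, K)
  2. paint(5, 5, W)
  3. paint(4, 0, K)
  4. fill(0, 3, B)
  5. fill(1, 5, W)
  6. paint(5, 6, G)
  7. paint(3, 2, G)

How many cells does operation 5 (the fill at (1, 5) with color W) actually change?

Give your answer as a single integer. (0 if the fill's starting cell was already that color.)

Answer: 32

Derivation:
After op 1 paint(0,1,K):
YKYWYYY
YYYYYYY
YYYYYYY
YYYYYYY
YYYYYYW
RRRRYYY
After op 2 paint(5,5,W):
YKYWYYY
YYYYYYY
YYYYYYY
YYYYYYY
YYYYYYW
RRRRYWY
After op 3 paint(4,0,K):
YKYWYYY
YYYYYYY
YYYYYYY
YYYYYYY
KYYYYYW
RRRRYWY
After op 4 fill(0,3,B) [1 cells changed]:
YKYBYYY
YYYYYYY
YYYYYYY
YYYYYYY
KYYYYYW
RRRRYWY
After op 5 fill(1,5,W) [32 cells changed]:
WKWBWWW
WWWWWWW
WWWWWWW
WWWWWWW
KWWWWWW
RRRRWWY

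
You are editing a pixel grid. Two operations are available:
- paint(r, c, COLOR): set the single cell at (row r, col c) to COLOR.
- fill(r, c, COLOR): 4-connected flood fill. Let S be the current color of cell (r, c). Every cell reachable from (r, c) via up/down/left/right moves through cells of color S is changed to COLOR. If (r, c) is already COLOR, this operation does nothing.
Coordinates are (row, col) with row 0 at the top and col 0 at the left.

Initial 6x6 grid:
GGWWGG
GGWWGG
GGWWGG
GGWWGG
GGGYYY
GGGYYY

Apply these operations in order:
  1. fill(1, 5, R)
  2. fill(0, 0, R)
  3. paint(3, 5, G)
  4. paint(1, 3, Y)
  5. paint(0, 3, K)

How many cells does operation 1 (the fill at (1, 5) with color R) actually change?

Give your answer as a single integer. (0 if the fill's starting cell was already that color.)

After op 1 fill(1,5,R) [8 cells changed]:
GGWWRR
GGWWRR
GGWWRR
GGWWRR
GGGYYY
GGGYYY

Answer: 8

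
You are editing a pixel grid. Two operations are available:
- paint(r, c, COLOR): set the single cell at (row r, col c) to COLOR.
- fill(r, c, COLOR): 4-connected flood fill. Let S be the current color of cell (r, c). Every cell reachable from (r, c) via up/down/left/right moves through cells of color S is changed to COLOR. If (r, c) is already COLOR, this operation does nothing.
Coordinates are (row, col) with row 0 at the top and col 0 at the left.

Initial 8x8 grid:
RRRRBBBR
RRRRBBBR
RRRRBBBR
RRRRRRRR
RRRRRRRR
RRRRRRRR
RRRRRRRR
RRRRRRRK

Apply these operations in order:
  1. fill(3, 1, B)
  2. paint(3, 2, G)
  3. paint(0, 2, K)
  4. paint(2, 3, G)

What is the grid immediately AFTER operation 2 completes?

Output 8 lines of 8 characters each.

After op 1 fill(3,1,B) [54 cells changed]:
BBBBBBBB
BBBBBBBB
BBBBBBBB
BBBBBBBB
BBBBBBBB
BBBBBBBB
BBBBBBBB
BBBBBBBK
After op 2 paint(3,2,G):
BBBBBBBB
BBBBBBBB
BBBBBBBB
BBGBBBBB
BBBBBBBB
BBBBBBBB
BBBBBBBB
BBBBBBBK

Answer: BBBBBBBB
BBBBBBBB
BBBBBBBB
BBGBBBBB
BBBBBBBB
BBBBBBBB
BBBBBBBB
BBBBBBBK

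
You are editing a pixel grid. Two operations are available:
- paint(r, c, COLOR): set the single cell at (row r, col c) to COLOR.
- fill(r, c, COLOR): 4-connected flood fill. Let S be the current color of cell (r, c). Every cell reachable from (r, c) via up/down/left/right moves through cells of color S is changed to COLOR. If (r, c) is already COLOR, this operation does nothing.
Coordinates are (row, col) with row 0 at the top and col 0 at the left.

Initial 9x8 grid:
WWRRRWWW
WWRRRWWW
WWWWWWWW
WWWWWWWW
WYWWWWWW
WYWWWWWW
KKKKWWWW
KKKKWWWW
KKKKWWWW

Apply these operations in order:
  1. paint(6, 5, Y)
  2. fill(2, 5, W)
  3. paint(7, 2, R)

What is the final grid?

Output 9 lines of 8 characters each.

Answer: WWRRRWWW
WWRRRWWW
WWWWWWWW
WWWWWWWW
WYWWWWWW
WYWWWWWW
KKKKWYWW
KKRKWWWW
KKKKWWWW

Derivation:
After op 1 paint(6,5,Y):
WWRRRWWW
WWRRRWWW
WWWWWWWW
WWWWWWWW
WYWWWWWW
WYWWWWWW
KKKKWYWW
KKKKWWWW
KKKKWWWW
After op 2 fill(2,5,W) [0 cells changed]:
WWRRRWWW
WWRRRWWW
WWWWWWWW
WWWWWWWW
WYWWWWWW
WYWWWWWW
KKKKWYWW
KKKKWWWW
KKKKWWWW
After op 3 paint(7,2,R):
WWRRRWWW
WWRRRWWW
WWWWWWWW
WWWWWWWW
WYWWWWWW
WYWWWWWW
KKKKWYWW
KKRKWWWW
KKKKWWWW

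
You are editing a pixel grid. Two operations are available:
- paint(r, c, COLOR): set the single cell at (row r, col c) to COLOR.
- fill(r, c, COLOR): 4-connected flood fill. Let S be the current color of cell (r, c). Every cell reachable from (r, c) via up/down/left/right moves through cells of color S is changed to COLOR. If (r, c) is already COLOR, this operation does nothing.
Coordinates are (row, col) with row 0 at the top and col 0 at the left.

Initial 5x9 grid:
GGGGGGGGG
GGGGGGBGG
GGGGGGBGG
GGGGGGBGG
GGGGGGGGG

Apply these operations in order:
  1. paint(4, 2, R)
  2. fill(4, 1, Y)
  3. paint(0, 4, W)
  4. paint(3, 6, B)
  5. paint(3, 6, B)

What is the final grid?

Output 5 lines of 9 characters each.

After op 1 paint(4,2,R):
GGGGGGGGG
GGGGGGBGG
GGGGGGBGG
GGGGGGBGG
GGRGGGGGG
After op 2 fill(4,1,Y) [41 cells changed]:
YYYYYYYYY
YYYYYYBYY
YYYYYYBYY
YYYYYYBYY
YYRYYYYYY
After op 3 paint(0,4,W):
YYYYWYYYY
YYYYYYBYY
YYYYYYBYY
YYYYYYBYY
YYRYYYYYY
After op 4 paint(3,6,B):
YYYYWYYYY
YYYYYYBYY
YYYYYYBYY
YYYYYYBYY
YYRYYYYYY
After op 5 paint(3,6,B):
YYYYWYYYY
YYYYYYBYY
YYYYYYBYY
YYYYYYBYY
YYRYYYYYY

Answer: YYYYWYYYY
YYYYYYBYY
YYYYYYBYY
YYYYYYBYY
YYRYYYYYY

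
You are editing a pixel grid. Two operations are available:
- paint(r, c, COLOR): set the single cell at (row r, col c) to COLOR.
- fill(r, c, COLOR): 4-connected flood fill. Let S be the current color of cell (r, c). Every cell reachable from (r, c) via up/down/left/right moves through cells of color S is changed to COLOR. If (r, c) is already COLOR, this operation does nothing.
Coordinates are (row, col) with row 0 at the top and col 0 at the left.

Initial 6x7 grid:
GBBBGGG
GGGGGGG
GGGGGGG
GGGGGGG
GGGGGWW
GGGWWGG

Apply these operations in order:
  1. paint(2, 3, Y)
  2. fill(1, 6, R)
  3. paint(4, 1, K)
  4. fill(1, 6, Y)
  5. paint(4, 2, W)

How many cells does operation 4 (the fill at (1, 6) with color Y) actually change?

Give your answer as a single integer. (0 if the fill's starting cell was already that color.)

Answer: 31

Derivation:
After op 1 paint(2,3,Y):
GBBBGGG
GGGGGGG
GGGYGGG
GGGGGGG
GGGGGWW
GGGWWGG
After op 2 fill(1,6,R) [32 cells changed]:
RBBBRRR
RRRRRRR
RRRYRRR
RRRRRRR
RRRRRWW
RRRWWGG
After op 3 paint(4,1,K):
RBBBRRR
RRRRRRR
RRRYRRR
RRRRRRR
RKRRRWW
RRRWWGG
After op 4 fill(1,6,Y) [31 cells changed]:
YBBBYYY
YYYYYYY
YYYYYYY
YYYYYYY
YKYYYWW
YYYWWGG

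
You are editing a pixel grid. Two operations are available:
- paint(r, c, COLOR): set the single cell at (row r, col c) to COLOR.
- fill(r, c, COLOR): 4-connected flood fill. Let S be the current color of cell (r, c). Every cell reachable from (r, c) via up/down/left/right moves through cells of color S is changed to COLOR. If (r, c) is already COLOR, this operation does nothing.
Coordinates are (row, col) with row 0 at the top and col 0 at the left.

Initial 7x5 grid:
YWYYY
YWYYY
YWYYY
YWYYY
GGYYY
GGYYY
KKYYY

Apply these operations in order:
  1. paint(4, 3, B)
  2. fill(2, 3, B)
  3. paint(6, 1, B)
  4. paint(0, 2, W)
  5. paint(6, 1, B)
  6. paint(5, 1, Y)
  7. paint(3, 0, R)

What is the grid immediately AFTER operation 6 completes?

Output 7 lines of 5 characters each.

Answer: YWWBB
YWBBB
YWBBB
YWBBB
GGBBB
GYBBB
KBBBB

Derivation:
After op 1 paint(4,3,B):
YWYYY
YWYYY
YWYYY
YWYYY
GGYBY
GGYYY
KKYYY
After op 2 fill(2,3,B) [20 cells changed]:
YWBBB
YWBBB
YWBBB
YWBBB
GGBBB
GGBBB
KKBBB
After op 3 paint(6,1,B):
YWBBB
YWBBB
YWBBB
YWBBB
GGBBB
GGBBB
KBBBB
After op 4 paint(0,2,W):
YWWBB
YWBBB
YWBBB
YWBBB
GGBBB
GGBBB
KBBBB
After op 5 paint(6,1,B):
YWWBB
YWBBB
YWBBB
YWBBB
GGBBB
GGBBB
KBBBB
After op 6 paint(5,1,Y):
YWWBB
YWBBB
YWBBB
YWBBB
GGBBB
GYBBB
KBBBB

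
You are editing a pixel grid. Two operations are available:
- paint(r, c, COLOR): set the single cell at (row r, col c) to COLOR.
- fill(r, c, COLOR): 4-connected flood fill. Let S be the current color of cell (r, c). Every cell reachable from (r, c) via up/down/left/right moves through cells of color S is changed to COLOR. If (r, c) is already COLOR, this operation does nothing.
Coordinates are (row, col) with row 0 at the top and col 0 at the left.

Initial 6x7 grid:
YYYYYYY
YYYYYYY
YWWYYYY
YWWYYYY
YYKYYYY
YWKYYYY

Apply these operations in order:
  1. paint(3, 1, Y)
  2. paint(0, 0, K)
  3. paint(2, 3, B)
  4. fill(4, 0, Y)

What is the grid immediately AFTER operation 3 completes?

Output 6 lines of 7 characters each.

Answer: KYYYYYY
YYYYYYY
YWWBYYY
YYWYYYY
YYKYYYY
YWKYYYY

Derivation:
After op 1 paint(3,1,Y):
YYYYYYY
YYYYYYY
YWWYYYY
YYWYYYY
YYKYYYY
YWKYYYY
After op 2 paint(0,0,K):
KYYYYYY
YYYYYYY
YWWYYYY
YYWYYYY
YYKYYYY
YWKYYYY
After op 3 paint(2,3,B):
KYYYYYY
YYYYYYY
YWWBYYY
YYWYYYY
YYKYYYY
YWKYYYY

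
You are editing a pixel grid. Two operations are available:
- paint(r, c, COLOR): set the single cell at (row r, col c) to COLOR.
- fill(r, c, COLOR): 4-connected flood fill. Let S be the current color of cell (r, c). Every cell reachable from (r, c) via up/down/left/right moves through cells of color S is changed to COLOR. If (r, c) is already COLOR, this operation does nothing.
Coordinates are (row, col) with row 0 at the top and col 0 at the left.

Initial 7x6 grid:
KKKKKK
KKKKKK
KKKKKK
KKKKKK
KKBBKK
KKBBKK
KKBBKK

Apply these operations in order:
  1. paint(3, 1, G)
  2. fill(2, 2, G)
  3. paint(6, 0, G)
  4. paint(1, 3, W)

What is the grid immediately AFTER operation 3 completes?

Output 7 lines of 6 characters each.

Answer: GGGGGG
GGGGGG
GGGGGG
GGGGGG
GGBBGG
GGBBGG
GGBBGG

Derivation:
After op 1 paint(3,1,G):
KKKKKK
KKKKKK
KKKKKK
KGKKKK
KKBBKK
KKBBKK
KKBBKK
After op 2 fill(2,2,G) [35 cells changed]:
GGGGGG
GGGGGG
GGGGGG
GGGGGG
GGBBGG
GGBBGG
GGBBGG
After op 3 paint(6,0,G):
GGGGGG
GGGGGG
GGGGGG
GGGGGG
GGBBGG
GGBBGG
GGBBGG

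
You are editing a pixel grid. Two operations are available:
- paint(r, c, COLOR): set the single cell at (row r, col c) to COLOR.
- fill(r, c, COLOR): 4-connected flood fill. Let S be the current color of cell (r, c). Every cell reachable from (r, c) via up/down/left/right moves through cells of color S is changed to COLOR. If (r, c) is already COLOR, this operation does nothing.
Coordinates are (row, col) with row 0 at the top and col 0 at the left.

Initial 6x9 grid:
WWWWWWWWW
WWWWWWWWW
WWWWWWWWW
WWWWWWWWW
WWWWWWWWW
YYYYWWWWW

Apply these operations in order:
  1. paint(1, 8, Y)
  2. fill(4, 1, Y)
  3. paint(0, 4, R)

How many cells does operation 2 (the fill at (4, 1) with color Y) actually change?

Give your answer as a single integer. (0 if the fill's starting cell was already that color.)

Answer: 49

Derivation:
After op 1 paint(1,8,Y):
WWWWWWWWW
WWWWWWWWY
WWWWWWWWW
WWWWWWWWW
WWWWWWWWW
YYYYWWWWW
After op 2 fill(4,1,Y) [49 cells changed]:
YYYYYYYYY
YYYYYYYYY
YYYYYYYYY
YYYYYYYYY
YYYYYYYYY
YYYYYYYYY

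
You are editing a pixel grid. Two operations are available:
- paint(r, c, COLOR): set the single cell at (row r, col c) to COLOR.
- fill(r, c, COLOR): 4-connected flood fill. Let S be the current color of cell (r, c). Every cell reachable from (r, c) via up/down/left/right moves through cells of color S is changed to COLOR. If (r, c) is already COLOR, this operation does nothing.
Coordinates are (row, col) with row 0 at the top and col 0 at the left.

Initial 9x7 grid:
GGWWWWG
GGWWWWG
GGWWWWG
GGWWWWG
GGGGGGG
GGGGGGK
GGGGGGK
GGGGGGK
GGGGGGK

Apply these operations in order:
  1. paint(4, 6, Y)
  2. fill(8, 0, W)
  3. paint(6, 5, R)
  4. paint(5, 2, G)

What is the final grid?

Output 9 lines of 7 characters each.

After op 1 paint(4,6,Y):
GGWWWWG
GGWWWWG
GGWWWWG
GGWWWWG
GGGGGGY
GGGGGGK
GGGGGGK
GGGGGGK
GGGGGGK
After op 2 fill(8,0,W) [38 cells changed]:
WWWWWWG
WWWWWWG
WWWWWWG
WWWWWWG
WWWWWWY
WWWWWWK
WWWWWWK
WWWWWWK
WWWWWWK
After op 3 paint(6,5,R):
WWWWWWG
WWWWWWG
WWWWWWG
WWWWWWG
WWWWWWY
WWWWWWK
WWWWWRK
WWWWWWK
WWWWWWK
After op 4 paint(5,2,G):
WWWWWWG
WWWWWWG
WWWWWWG
WWWWWWG
WWWWWWY
WWGWWWK
WWWWWRK
WWWWWWK
WWWWWWK

Answer: WWWWWWG
WWWWWWG
WWWWWWG
WWWWWWG
WWWWWWY
WWGWWWK
WWWWWRK
WWWWWWK
WWWWWWK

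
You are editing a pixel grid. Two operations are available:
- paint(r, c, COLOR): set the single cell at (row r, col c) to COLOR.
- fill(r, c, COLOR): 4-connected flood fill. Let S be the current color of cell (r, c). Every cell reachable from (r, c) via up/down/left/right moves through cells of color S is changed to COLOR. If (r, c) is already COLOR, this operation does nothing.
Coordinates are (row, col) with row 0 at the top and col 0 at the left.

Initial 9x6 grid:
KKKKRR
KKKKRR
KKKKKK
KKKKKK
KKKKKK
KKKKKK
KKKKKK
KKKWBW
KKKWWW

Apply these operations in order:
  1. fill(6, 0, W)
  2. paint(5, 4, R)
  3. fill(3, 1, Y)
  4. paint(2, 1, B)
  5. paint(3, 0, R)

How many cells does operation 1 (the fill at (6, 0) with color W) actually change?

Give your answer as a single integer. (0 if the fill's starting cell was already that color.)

After op 1 fill(6,0,W) [44 cells changed]:
WWWWRR
WWWWRR
WWWWWW
WWWWWW
WWWWWW
WWWWWW
WWWWWW
WWWWBW
WWWWWW

Answer: 44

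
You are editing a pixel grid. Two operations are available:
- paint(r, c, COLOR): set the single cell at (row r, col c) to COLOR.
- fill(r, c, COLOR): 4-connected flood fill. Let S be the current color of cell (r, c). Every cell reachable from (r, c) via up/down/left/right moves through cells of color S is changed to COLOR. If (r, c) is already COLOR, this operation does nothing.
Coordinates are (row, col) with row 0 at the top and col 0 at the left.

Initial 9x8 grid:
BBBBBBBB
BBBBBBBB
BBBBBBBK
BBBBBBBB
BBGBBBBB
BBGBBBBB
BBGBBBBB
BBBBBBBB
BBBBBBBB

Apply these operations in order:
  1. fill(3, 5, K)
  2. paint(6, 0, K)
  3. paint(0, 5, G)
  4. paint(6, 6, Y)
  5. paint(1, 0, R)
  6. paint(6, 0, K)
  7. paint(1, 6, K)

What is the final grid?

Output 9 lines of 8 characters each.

After op 1 fill(3,5,K) [68 cells changed]:
KKKKKKKK
KKKKKKKK
KKKKKKKK
KKKKKKKK
KKGKKKKK
KKGKKKKK
KKGKKKKK
KKKKKKKK
KKKKKKKK
After op 2 paint(6,0,K):
KKKKKKKK
KKKKKKKK
KKKKKKKK
KKKKKKKK
KKGKKKKK
KKGKKKKK
KKGKKKKK
KKKKKKKK
KKKKKKKK
After op 3 paint(0,5,G):
KKKKKGKK
KKKKKKKK
KKKKKKKK
KKKKKKKK
KKGKKKKK
KKGKKKKK
KKGKKKKK
KKKKKKKK
KKKKKKKK
After op 4 paint(6,6,Y):
KKKKKGKK
KKKKKKKK
KKKKKKKK
KKKKKKKK
KKGKKKKK
KKGKKKKK
KKGKKKYK
KKKKKKKK
KKKKKKKK
After op 5 paint(1,0,R):
KKKKKGKK
RKKKKKKK
KKKKKKKK
KKKKKKKK
KKGKKKKK
KKGKKKKK
KKGKKKYK
KKKKKKKK
KKKKKKKK
After op 6 paint(6,0,K):
KKKKKGKK
RKKKKKKK
KKKKKKKK
KKKKKKKK
KKGKKKKK
KKGKKKKK
KKGKKKYK
KKKKKKKK
KKKKKKKK
After op 7 paint(1,6,K):
KKKKKGKK
RKKKKKKK
KKKKKKKK
KKKKKKKK
KKGKKKKK
KKGKKKKK
KKGKKKYK
KKKKKKKK
KKKKKKKK

Answer: KKKKKGKK
RKKKKKKK
KKKKKKKK
KKKKKKKK
KKGKKKKK
KKGKKKKK
KKGKKKYK
KKKKKKKK
KKKKKKKK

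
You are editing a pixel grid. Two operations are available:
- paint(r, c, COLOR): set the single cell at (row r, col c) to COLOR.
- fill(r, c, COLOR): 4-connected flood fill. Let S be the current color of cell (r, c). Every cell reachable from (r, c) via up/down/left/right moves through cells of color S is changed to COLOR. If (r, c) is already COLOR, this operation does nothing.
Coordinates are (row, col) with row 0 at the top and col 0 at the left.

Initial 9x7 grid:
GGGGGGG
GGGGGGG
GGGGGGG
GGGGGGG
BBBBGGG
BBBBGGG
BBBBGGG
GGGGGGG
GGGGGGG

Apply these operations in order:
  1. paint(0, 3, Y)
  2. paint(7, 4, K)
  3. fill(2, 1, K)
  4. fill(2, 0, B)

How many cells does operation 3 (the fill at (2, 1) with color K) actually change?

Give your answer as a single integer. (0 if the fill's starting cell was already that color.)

After op 1 paint(0,3,Y):
GGGYGGG
GGGGGGG
GGGGGGG
GGGGGGG
BBBBGGG
BBBBGGG
BBBBGGG
GGGGGGG
GGGGGGG
After op 2 paint(7,4,K):
GGGYGGG
GGGGGGG
GGGGGGG
GGGGGGG
BBBBGGG
BBBBGGG
BBBBGGG
GGGGKGG
GGGGGGG
After op 3 fill(2,1,K) [49 cells changed]:
KKKYKKK
KKKKKKK
KKKKKKK
KKKKKKK
BBBBKKK
BBBBKKK
BBBBKKK
KKKKKKK
KKKKKKK

Answer: 49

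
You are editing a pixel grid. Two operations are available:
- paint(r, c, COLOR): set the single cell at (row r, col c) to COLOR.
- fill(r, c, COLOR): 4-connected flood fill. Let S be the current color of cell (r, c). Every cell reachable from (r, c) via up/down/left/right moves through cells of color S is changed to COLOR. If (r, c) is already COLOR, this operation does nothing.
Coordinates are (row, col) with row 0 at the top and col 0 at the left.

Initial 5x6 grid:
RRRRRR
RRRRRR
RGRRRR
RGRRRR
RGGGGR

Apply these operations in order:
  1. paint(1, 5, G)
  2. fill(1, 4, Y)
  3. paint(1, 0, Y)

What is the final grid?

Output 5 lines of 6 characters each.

After op 1 paint(1,5,G):
RRRRRR
RRRRRG
RGRRRR
RGRRRR
RGGGGR
After op 2 fill(1,4,Y) [23 cells changed]:
YYYYYY
YYYYYG
YGYYYY
YGYYYY
YGGGGY
After op 3 paint(1,0,Y):
YYYYYY
YYYYYG
YGYYYY
YGYYYY
YGGGGY

Answer: YYYYYY
YYYYYG
YGYYYY
YGYYYY
YGGGGY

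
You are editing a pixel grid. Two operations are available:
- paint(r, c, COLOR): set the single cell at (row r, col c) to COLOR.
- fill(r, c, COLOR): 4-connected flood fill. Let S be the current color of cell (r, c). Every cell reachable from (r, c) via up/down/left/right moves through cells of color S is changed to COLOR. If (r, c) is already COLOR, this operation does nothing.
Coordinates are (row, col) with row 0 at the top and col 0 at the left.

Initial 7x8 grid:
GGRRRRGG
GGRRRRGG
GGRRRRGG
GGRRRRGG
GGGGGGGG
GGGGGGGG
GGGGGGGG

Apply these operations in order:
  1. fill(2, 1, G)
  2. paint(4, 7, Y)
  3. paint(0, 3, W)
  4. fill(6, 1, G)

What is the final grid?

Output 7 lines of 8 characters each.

Answer: GGRWRRGG
GGRRRRGG
GGRRRRGG
GGRRRRGG
GGGGGGGY
GGGGGGGG
GGGGGGGG

Derivation:
After op 1 fill(2,1,G) [0 cells changed]:
GGRRRRGG
GGRRRRGG
GGRRRRGG
GGRRRRGG
GGGGGGGG
GGGGGGGG
GGGGGGGG
After op 2 paint(4,7,Y):
GGRRRRGG
GGRRRRGG
GGRRRRGG
GGRRRRGG
GGGGGGGY
GGGGGGGG
GGGGGGGG
After op 3 paint(0,3,W):
GGRWRRGG
GGRRRRGG
GGRRRRGG
GGRRRRGG
GGGGGGGY
GGGGGGGG
GGGGGGGG
After op 4 fill(6,1,G) [0 cells changed]:
GGRWRRGG
GGRRRRGG
GGRRRRGG
GGRRRRGG
GGGGGGGY
GGGGGGGG
GGGGGGGG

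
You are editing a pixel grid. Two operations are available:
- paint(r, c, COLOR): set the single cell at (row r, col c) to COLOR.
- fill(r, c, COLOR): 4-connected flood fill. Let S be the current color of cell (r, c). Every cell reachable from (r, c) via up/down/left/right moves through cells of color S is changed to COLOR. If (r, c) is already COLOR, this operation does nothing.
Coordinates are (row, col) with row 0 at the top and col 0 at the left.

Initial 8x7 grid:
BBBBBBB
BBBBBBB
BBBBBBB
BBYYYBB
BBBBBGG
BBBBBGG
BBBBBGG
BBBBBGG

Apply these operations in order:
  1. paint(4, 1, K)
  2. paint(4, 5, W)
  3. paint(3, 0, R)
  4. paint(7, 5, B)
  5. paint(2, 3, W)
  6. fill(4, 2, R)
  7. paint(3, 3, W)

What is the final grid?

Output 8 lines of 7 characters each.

After op 1 paint(4,1,K):
BBBBBBB
BBBBBBB
BBBBBBB
BBYYYBB
BKBBBGG
BBBBBGG
BBBBBGG
BBBBBGG
After op 2 paint(4,5,W):
BBBBBBB
BBBBBBB
BBBBBBB
BBYYYBB
BKBBBWG
BBBBBGG
BBBBBGG
BBBBBGG
After op 3 paint(3,0,R):
BBBBBBB
BBBBBBB
BBBBBBB
RBYYYBB
BKBBBWG
BBBBBGG
BBBBBGG
BBBBBGG
After op 4 paint(7,5,B):
BBBBBBB
BBBBBBB
BBBBBBB
RBYYYBB
BKBBBWG
BBBBBGG
BBBBBGG
BBBBBBG
After op 5 paint(2,3,W):
BBBBBBB
BBBBBBB
BBBWBBB
RBYYYBB
BKBBBWG
BBBBBGG
BBBBBGG
BBBBBBG
After op 6 fill(4,2,R) [20 cells changed]:
BBBBBBB
BBBBBBB
BBBWBBB
RBYYYBB
RKRRRWG
RRRRRGG
RRRRRGG
RRRRRRG
After op 7 paint(3,3,W):
BBBBBBB
BBBBBBB
BBBWBBB
RBYWYBB
RKRRRWG
RRRRRGG
RRRRRGG
RRRRRRG

Answer: BBBBBBB
BBBBBBB
BBBWBBB
RBYWYBB
RKRRRWG
RRRRRGG
RRRRRGG
RRRRRRG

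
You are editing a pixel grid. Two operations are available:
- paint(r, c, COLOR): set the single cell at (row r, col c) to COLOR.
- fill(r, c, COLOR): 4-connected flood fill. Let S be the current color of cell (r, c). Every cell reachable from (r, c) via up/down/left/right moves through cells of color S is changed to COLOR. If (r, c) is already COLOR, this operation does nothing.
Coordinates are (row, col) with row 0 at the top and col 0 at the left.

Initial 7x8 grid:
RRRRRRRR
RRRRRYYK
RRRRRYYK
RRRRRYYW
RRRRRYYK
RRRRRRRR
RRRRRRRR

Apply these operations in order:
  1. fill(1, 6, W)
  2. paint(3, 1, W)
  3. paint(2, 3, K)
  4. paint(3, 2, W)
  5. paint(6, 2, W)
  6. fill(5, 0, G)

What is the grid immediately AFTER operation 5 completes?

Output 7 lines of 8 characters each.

Answer: RRRRRRRR
RRRRRWWK
RRRKRWWK
RWWRRWWW
RRRRRWWK
RRRRRRRR
RRWRRRRR

Derivation:
After op 1 fill(1,6,W) [8 cells changed]:
RRRRRRRR
RRRRRWWK
RRRRRWWK
RRRRRWWW
RRRRRWWK
RRRRRRRR
RRRRRRRR
After op 2 paint(3,1,W):
RRRRRRRR
RRRRRWWK
RRRRRWWK
RWRRRWWW
RRRRRWWK
RRRRRRRR
RRRRRRRR
After op 3 paint(2,3,K):
RRRRRRRR
RRRRRWWK
RRRKRWWK
RWRRRWWW
RRRRRWWK
RRRRRRRR
RRRRRRRR
After op 4 paint(3,2,W):
RRRRRRRR
RRRRRWWK
RRRKRWWK
RWWRRWWW
RRRRRWWK
RRRRRRRR
RRRRRRRR
After op 5 paint(6,2,W):
RRRRRRRR
RRRRRWWK
RRRKRWWK
RWWRRWWW
RRRRRWWK
RRRRRRRR
RRWRRRRR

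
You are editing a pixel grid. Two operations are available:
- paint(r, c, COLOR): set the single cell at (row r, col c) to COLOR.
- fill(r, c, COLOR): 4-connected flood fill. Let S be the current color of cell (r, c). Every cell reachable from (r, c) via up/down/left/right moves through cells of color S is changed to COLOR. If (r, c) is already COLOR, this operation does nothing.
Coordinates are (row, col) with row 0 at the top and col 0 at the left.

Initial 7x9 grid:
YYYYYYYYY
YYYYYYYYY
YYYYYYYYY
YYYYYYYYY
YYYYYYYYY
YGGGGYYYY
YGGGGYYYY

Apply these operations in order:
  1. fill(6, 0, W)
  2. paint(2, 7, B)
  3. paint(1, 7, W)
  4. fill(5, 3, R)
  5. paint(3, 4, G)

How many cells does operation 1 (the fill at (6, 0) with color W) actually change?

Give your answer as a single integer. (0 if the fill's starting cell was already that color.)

Answer: 55

Derivation:
After op 1 fill(6,0,W) [55 cells changed]:
WWWWWWWWW
WWWWWWWWW
WWWWWWWWW
WWWWWWWWW
WWWWWWWWW
WGGGGWWWW
WGGGGWWWW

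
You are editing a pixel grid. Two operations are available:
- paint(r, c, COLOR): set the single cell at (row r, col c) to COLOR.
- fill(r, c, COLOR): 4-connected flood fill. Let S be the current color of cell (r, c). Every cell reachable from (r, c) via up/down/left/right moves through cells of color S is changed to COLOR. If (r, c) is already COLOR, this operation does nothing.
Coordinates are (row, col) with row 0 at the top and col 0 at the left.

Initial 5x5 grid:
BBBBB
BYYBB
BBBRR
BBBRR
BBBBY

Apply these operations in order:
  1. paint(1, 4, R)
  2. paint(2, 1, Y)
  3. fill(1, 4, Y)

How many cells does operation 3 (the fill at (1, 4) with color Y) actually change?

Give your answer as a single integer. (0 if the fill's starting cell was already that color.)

Answer: 5

Derivation:
After op 1 paint(1,4,R):
BBBBB
BYYBR
BBBRR
BBBRR
BBBBY
After op 2 paint(2,1,Y):
BBBBB
BYYBR
BYBRR
BBBRR
BBBBY
After op 3 fill(1,4,Y) [5 cells changed]:
BBBBB
BYYBY
BYBYY
BBBYY
BBBBY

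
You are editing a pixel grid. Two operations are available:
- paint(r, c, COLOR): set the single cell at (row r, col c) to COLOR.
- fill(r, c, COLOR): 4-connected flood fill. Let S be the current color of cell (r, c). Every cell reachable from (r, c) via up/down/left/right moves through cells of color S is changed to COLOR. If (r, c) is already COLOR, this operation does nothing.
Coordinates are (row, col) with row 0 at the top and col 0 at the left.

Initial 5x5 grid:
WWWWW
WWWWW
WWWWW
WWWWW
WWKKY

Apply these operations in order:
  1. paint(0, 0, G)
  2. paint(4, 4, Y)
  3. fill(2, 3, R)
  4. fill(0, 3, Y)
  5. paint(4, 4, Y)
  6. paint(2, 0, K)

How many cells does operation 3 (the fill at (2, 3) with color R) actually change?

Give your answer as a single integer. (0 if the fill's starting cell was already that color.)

Answer: 21

Derivation:
After op 1 paint(0,0,G):
GWWWW
WWWWW
WWWWW
WWWWW
WWKKY
After op 2 paint(4,4,Y):
GWWWW
WWWWW
WWWWW
WWWWW
WWKKY
After op 3 fill(2,3,R) [21 cells changed]:
GRRRR
RRRRR
RRRRR
RRRRR
RRKKY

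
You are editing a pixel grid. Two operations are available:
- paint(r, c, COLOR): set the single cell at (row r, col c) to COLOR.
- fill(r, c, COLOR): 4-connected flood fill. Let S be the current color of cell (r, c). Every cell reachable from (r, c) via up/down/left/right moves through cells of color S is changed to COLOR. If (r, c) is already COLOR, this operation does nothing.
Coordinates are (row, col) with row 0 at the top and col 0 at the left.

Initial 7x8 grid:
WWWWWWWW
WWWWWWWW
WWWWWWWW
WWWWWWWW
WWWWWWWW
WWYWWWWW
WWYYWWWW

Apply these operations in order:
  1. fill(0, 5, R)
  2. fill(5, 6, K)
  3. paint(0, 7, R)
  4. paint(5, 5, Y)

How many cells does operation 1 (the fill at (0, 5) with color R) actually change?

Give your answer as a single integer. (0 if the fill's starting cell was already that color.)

Answer: 53

Derivation:
After op 1 fill(0,5,R) [53 cells changed]:
RRRRRRRR
RRRRRRRR
RRRRRRRR
RRRRRRRR
RRRRRRRR
RRYRRRRR
RRYYRRRR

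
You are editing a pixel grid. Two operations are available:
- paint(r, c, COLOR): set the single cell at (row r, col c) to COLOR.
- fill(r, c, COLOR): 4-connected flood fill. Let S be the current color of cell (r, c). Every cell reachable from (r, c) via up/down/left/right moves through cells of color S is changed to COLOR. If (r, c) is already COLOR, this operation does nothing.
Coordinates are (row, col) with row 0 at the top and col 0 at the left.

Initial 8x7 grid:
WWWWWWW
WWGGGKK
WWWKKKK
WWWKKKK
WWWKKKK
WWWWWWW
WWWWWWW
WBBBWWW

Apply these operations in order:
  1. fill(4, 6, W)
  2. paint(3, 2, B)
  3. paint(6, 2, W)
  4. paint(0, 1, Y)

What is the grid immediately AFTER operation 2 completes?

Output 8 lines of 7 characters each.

After op 1 fill(4,6,W) [14 cells changed]:
WWWWWWW
WWGGGWW
WWWWWWW
WWWWWWW
WWWWWWW
WWWWWWW
WWWWWWW
WBBBWWW
After op 2 paint(3,2,B):
WWWWWWW
WWGGGWW
WWWWWWW
WWBWWWW
WWWWWWW
WWWWWWW
WWWWWWW
WBBBWWW

Answer: WWWWWWW
WWGGGWW
WWWWWWW
WWBWWWW
WWWWWWW
WWWWWWW
WWWWWWW
WBBBWWW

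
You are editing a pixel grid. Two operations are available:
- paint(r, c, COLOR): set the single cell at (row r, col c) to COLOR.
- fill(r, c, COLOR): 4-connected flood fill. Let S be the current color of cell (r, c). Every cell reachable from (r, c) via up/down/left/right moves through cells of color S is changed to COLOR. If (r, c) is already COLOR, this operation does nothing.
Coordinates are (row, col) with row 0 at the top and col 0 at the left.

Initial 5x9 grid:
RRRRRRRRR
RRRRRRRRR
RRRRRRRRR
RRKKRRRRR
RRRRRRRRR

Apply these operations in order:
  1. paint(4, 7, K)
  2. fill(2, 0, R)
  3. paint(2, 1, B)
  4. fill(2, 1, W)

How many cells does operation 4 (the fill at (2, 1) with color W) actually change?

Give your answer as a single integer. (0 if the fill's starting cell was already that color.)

After op 1 paint(4,7,K):
RRRRRRRRR
RRRRRRRRR
RRRRRRRRR
RRKKRRRRR
RRRRRRRKR
After op 2 fill(2,0,R) [0 cells changed]:
RRRRRRRRR
RRRRRRRRR
RRRRRRRRR
RRKKRRRRR
RRRRRRRKR
After op 3 paint(2,1,B):
RRRRRRRRR
RRRRRRRRR
RBRRRRRRR
RRKKRRRRR
RRRRRRRKR
After op 4 fill(2,1,W) [1 cells changed]:
RRRRRRRRR
RRRRRRRRR
RWRRRRRRR
RRKKRRRRR
RRRRRRRKR

Answer: 1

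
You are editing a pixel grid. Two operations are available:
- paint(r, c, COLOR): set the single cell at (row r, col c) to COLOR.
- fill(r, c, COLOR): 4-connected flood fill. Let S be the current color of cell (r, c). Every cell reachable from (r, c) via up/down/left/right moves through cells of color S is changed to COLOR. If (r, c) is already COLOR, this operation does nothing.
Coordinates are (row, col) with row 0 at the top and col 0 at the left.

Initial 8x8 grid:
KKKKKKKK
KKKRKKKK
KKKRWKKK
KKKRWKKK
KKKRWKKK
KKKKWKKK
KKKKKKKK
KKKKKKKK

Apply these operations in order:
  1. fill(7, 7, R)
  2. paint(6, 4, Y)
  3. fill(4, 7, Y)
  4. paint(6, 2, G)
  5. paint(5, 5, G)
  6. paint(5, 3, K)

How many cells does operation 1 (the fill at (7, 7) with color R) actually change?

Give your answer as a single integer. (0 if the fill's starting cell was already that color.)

After op 1 fill(7,7,R) [56 cells changed]:
RRRRRRRR
RRRRRRRR
RRRRWRRR
RRRRWRRR
RRRRWRRR
RRRRWRRR
RRRRRRRR
RRRRRRRR

Answer: 56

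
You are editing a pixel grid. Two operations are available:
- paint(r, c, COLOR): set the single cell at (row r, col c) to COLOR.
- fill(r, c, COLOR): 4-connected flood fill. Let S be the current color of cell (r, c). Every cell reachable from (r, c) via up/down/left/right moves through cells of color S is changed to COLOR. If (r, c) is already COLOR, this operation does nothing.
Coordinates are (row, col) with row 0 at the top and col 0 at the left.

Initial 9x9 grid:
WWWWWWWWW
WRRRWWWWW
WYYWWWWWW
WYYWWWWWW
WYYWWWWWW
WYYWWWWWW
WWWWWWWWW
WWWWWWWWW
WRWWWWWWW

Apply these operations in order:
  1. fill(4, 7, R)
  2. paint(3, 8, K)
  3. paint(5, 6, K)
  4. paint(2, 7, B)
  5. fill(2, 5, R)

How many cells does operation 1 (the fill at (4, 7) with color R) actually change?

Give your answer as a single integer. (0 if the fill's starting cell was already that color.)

Answer: 69

Derivation:
After op 1 fill(4,7,R) [69 cells changed]:
RRRRRRRRR
RRRRRRRRR
RYYRRRRRR
RYYRRRRRR
RYYRRRRRR
RYYRRRRRR
RRRRRRRRR
RRRRRRRRR
RRRRRRRRR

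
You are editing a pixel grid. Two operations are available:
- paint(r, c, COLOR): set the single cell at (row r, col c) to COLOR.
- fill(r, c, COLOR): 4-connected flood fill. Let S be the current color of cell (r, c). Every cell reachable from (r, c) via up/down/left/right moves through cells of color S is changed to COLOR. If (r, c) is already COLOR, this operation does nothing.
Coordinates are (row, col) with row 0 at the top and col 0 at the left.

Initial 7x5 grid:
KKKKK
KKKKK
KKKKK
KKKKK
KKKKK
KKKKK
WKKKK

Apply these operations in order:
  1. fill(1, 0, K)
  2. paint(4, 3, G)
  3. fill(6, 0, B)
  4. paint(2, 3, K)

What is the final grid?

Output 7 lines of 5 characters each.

Answer: KKKKK
KKKKK
KKKKK
KKKKK
KKKGK
KKKKK
BKKKK

Derivation:
After op 1 fill(1,0,K) [0 cells changed]:
KKKKK
KKKKK
KKKKK
KKKKK
KKKKK
KKKKK
WKKKK
After op 2 paint(4,3,G):
KKKKK
KKKKK
KKKKK
KKKKK
KKKGK
KKKKK
WKKKK
After op 3 fill(6,0,B) [1 cells changed]:
KKKKK
KKKKK
KKKKK
KKKKK
KKKGK
KKKKK
BKKKK
After op 4 paint(2,3,K):
KKKKK
KKKKK
KKKKK
KKKKK
KKKGK
KKKKK
BKKKK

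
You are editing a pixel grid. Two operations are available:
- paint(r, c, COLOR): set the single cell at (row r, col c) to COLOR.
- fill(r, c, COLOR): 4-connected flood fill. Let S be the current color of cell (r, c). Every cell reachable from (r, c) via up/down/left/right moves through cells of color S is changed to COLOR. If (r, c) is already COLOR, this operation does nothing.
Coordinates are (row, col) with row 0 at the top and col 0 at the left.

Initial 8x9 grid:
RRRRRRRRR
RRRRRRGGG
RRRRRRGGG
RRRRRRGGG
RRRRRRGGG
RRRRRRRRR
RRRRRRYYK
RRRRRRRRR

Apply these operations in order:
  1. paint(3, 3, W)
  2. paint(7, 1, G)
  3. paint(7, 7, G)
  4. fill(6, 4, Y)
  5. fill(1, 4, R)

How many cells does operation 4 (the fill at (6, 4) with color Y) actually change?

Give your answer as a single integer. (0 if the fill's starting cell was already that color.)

After op 1 paint(3,3,W):
RRRRRRRRR
RRRRRRGGG
RRRRRRGGG
RRRWRRGGG
RRRRRRGGG
RRRRRRRRR
RRRRRRYYK
RRRRRRRRR
After op 2 paint(7,1,G):
RRRRRRRRR
RRRRRRGGG
RRRRRRGGG
RRRWRRGGG
RRRRRRGGG
RRRRRRRRR
RRRRRRYYK
RGRRRRRRR
After op 3 paint(7,7,G):
RRRRRRRRR
RRRRRRGGG
RRRRRRGGG
RRRWRRGGG
RRRRRRGGG
RRRRRRRRR
RRRRRRYYK
RGRRRRRGR
After op 4 fill(6,4,Y) [53 cells changed]:
YYYYYYYYY
YYYYYYGGG
YYYYYYGGG
YYYWYYGGG
YYYYYYGGG
YYYYYYYYY
YYYYYYYYK
YGYYYYYGR

Answer: 53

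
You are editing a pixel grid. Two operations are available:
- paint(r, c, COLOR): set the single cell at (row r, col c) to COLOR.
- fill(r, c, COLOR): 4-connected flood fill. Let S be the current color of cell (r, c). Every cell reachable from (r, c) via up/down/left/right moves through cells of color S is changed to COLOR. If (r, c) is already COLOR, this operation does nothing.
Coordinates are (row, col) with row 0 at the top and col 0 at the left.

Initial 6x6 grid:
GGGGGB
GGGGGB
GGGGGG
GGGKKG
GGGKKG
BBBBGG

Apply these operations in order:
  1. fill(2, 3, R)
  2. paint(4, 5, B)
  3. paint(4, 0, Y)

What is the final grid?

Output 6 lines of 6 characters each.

After op 1 fill(2,3,R) [26 cells changed]:
RRRRRB
RRRRRB
RRRRRR
RRRKKR
RRRKKR
BBBBRR
After op 2 paint(4,5,B):
RRRRRB
RRRRRB
RRRRRR
RRRKKR
RRRKKB
BBBBRR
After op 3 paint(4,0,Y):
RRRRRB
RRRRRB
RRRRRR
RRRKKR
YRRKKB
BBBBRR

Answer: RRRRRB
RRRRRB
RRRRRR
RRRKKR
YRRKKB
BBBBRR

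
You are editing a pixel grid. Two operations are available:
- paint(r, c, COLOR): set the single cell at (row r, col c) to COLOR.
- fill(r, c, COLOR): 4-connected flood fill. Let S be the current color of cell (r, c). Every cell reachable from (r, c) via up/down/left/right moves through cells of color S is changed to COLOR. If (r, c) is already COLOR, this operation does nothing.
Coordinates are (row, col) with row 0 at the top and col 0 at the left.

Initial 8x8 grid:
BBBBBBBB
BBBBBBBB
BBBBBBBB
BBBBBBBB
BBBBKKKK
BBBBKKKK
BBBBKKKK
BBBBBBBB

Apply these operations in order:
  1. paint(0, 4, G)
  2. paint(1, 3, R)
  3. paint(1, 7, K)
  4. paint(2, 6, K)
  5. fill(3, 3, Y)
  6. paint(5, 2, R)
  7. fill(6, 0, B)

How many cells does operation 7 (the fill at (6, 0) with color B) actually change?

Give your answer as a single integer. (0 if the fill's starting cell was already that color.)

Answer: 47

Derivation:
After op 1 paint(0,4,G):
BBBBGBBB
BBBBBBBB
BBBBBBBB
BBBBBBBB
BBBBKKKK
BBBBKKKK
BBBBKKKK
BBBBBBBB
After op 2 paint(1,3,R):
BBBBGBBB
BBBRBBBB
BBBBBBBB
BBBBBBBB
BBBBKKKK
BBBBKKKK
BBBBKKKK
BBBBBBBB
After op 3 paint(1,7,K):
BBBBGBBB
BBBRBBBK
BBBBBBBB
BBBBBBBB
BBBBKKKK
BBBBKKKK
BBBBKKKK
BBBBBBBB
After op 4 paint(2,6,K):
BBBBGBBB
BBBRBBBK
BBBBBBKB
BBBBBBBB
BBBBKKKK
BBBBKKKK
BBBBKKKK
BBBBBBBB
After op 5 fill(3,3,Y) [48 cells changed]:
YYYYGYYY
YYYRYYYK
YYYYYYKY
YYYYYYYY
YYYYKKKK
YYYYKKKK
YYYYKKKK
YYYYYYYY
After op 6 paint(5,2,R):
YYYYGYYY
YYYRYYYK
YYYYYYKY
YYYYYYYY
YYYYKKKK
YYRYKKKK
YYYYKKKK
YYYYYYYY
After op 7 fill(6,0,B) [47 cells changed]:
BBBBGBBB
BBBRBBBK
BBBBBBKB
BBBBBBBB
BBBBKKKK
BBRBKKKK
BBBBKKKK
BBBBBBBB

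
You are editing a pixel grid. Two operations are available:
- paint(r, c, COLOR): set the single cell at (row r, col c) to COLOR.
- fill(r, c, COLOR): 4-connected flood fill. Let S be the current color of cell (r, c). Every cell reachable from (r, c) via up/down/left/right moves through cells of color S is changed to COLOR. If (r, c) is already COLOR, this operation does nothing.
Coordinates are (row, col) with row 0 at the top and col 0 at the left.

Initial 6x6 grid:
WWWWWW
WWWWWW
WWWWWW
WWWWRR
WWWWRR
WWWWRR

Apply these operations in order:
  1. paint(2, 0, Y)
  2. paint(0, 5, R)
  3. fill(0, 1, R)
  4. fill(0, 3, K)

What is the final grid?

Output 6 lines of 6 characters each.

After op 1 paint(2,0,Y):
WWWWWW
WWWWWW
YWWWWW
WWWWRR
WWWWRR
WWWWRR
After op 2 paint(0,5,R):
WWWWWR
WWWWWW
YWWWWW
WWWWRR
WWWWRR
WWWWRR
After op 3 fill(0,1,R) [28 cells changed]:
RRRRRR
RRRRRR
YRRRRR
RRRRRR
RRRRRR
RRRRRR
After op 4 fill(0,3,K) [35 cells changed]:
KKKKKK
KKKKKK
YKKKKK
KKKKKK
KKKKKK
KKKKKK

Answer: KKKKKK
KKKKKK
YKKKKK
KKKKKK
KKKKKK
KKKKKK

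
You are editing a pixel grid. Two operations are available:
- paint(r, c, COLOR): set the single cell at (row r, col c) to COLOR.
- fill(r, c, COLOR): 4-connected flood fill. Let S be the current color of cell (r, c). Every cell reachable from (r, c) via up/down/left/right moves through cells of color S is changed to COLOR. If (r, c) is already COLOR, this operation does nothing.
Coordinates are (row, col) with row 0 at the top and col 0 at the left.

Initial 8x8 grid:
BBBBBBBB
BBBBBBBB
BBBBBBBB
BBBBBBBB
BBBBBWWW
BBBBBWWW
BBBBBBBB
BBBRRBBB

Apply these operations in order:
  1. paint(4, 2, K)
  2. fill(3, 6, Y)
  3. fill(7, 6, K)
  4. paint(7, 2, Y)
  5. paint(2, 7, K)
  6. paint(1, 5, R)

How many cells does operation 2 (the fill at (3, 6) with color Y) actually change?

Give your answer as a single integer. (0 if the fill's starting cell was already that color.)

Answer: 55

Derivation:
After op 1 paint(4,2,K):
BBBBBBBB
BBBBBBBB
BBBBBBBB
BBBBBBBB
BBKBBWWW
BBBBBWWW
BBBBBBBB
BBBRRBBB
After op 2 fill(3,6,Y) [55 cells changed]:
YYYYYYYY
YYYYYYYY
YYYYYYYY
YYYYYYYY
YYKYYWWW
YYYYYWWW
YYYYYYYY
YYYRRYYY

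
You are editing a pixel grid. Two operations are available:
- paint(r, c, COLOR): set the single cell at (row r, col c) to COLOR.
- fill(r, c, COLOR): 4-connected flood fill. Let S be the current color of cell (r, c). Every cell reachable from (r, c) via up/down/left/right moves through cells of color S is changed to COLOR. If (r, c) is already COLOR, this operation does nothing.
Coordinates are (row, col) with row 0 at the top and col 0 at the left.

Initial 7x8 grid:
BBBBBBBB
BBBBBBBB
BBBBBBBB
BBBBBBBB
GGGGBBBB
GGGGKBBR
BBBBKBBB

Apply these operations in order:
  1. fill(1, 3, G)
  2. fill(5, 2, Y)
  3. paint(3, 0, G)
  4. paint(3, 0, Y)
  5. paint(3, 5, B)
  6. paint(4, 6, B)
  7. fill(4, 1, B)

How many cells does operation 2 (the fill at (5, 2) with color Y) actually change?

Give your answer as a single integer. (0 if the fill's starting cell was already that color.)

Answer: 49

Derivation:
After op 1 fill(1,3,G) [41 cells changed]:
GGGGGGGG
GGGGGGGG
GGGGGGGG
GGGGGGGG
GGGGGGGG
GGGGKGGR
BBBBKGGG
After op 2 fill(5,2,Y) [49 cells changed]:
YYYYYYYY
YYYYYYYY
YYYYYYYY
YYYYYYYY
YYYYYYYY
YYYYKYYR
BBBBKYYY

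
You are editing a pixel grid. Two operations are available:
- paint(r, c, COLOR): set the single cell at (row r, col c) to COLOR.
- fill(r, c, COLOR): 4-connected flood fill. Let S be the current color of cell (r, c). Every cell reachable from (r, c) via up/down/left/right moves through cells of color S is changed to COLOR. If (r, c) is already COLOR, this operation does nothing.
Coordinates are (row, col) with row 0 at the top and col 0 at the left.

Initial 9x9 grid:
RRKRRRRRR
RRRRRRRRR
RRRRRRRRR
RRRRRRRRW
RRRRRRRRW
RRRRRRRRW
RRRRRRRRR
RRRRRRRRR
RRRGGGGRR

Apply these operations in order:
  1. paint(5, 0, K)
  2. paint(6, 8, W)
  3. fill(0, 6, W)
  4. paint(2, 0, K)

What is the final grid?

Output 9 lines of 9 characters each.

After op 1 paint(5,0,K):
RRKRRRRRR
RRRRRRRRR
RRRRRRRRR
RRRRRRRRW
RRRRRRRRW
KRRRRRRRW
RRRRRRRRR
RRRRRRRRR
RRRGGGGRR
After op 2 paint(6,8,W):
RRKRRRRRR
RRRRRRRRR
RRRRRRRRR
RRRRRRRRW
RRRRRRRRW
KRRRRRRRW
RRRRRRRRW
RRRRRRRRR
RRRGGGGRR
After op 3 fill(0,6,W) [71 cells changed]:
WWKWWWWWW
WWWWWWWWW
WWWWWWWWW
WWWWWWWWW
WWWWWWWWW
KWWWWWWWW
WWWWWWWWW
WWWWWWWWW
WWWGGGGWW
After op 4 paint(2,0,K):
WWKWWWWWW
WWWWWWWWW
KWWWWWWWW
WWWWWWWWW
WWWWWWWWW
KWWWWWWWW
WWWWWWWWW
WWWWWWWWW
WWWGGGGWW

Answer: WWKWWWWWW
WWWWWWWWW
KWWWWWWWW
WWWWWWWWW
WWWWWWWWW
KWWWWWWWW
WWWWWWWWW
WWWWWWWWW
WWWGGGGWW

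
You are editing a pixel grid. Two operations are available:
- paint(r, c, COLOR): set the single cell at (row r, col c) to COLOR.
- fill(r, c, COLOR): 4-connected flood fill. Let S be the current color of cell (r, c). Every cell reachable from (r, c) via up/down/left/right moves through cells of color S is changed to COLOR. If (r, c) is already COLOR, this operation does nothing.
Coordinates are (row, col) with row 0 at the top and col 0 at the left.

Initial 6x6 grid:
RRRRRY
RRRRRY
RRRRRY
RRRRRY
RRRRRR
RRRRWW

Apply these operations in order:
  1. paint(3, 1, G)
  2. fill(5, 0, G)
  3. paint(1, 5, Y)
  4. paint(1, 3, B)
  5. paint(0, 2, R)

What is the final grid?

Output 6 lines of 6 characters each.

After op 1 paint(3,1,G):
RRRRRY
RRRRRY
RRRRRY
RGRRRY
RRRRRR
RRRRWW
After op 2 fill(5,0,G) [29 cells changed]:
GGGGGY
GGGGGY
GGGGGY
GGGGGY
GGGGGG
GGGGWW
After op 3 paint(1,5,Y):
GGGGGY
GGGGGY
GGGGGY
GGGGGY
GGGGGG
GGGGWW
After op 4 paint(1,3,B):
GGGGGY
GGGBGY
GGGGGY
GGGGGY
GGGGGG
GGGGWW
After op 5 paint(0,2,R):
GGRGGY
GGGBGY
GGGGGY
GGGGGY
GGGGGG
GGGGWW

Answer: GGRGGY
GGGBGY
GGGGGY
GGGGGY
GGGGGG
GGGGWW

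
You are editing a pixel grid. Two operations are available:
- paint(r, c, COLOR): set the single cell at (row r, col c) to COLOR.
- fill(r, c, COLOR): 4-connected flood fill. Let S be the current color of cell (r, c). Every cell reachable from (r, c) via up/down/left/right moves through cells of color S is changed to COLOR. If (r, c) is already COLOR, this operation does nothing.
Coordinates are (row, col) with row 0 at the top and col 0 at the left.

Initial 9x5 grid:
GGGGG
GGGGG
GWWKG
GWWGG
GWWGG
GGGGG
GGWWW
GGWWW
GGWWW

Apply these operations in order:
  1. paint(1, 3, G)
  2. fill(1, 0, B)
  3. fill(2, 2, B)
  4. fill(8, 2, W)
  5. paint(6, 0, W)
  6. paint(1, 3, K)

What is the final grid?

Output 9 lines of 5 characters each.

After op 1 paint(1,3,G):
GGGGG
GGGGG
GWWKG
GWWGG
GWWGG
GGGGG
GGWWW
GGWWW
GGWWW
After op 2 fill(1,0,B) [29 cells changed]:
BBBBB
BBBBB
BWWKB
BWWBB
BWWBB
BBBBB
BBWWW
BBWWW
BBWWW
After op 3 fill(2,2,B) [6 cells changed]:
BBBBB
BBBBB
BBBKB
BBBBB
BBBBB
BBBBB
BBWWW
BBWWW
BBWWW
After op 4 fill(8,2,W) [0 cells changed]:
BBBBB
BBBBB
BBBKB
BBBBB
BBBBB
BBBBB
BBWWW
BBWWW
BBWWW
After op 5 paint(6,0,W):
BBBBB
BBBBB
BBBKB
BBBBB
BBBBB
BBBBB
WBWWW
BBWWW
BBWWW
After op 6 paint(1,3,K):
BBBBB
BBBKB
BBBKB
BBBBB
BBBBB
BBBBB
WBWWW
BBWWW
BBWWW

Answer: BBBBB
BBBKB
BBBKB
BBBBB
BBBBB
BBBBB
WBWWW
BBWWW
BBWWW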